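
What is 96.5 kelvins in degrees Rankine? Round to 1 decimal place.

°R = K × 9/5.
Applying the formula gives 173.7 °R.

173.7 °R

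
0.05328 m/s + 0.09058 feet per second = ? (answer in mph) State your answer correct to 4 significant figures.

0.05328 m/s = 0.119184 mph and 0.09058 ft/s = 0.0617591 mph.
0.119184 + 0.0617591 ≈ 0.1809 mph.

0.1809 miles per hour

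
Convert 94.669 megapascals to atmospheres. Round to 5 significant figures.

934.31 atmospheres

1 MPa = 9.86923 atm.
Then 94.669 × 9.86923 ≈ 934.31 atm.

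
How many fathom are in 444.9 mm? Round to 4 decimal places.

0.2433 fathoms

1 millimeter = 0.000546807 fathoms.
Thus 444.9 × 0.000546807 ≈ 0.2433 fathom.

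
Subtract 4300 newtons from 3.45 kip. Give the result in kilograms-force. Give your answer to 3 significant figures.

1130 kgf

3.45 kip = 1564.89 kgf and 4300 N = 438.478 kgf.
1564.89 − 438.478 ≈ 1130 kgf.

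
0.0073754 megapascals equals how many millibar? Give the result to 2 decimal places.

73.75 mbar

1 megapascal = 10000.0 mbar.
So 0.0073754 × 10000.0 ≈ 73.75 mbar.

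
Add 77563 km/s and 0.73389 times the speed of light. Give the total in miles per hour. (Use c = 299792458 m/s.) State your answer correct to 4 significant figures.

77563 km/s = 1.73503 × 10^8 mph and 0.73389 c = 4.92159 × 10^8 mph.
1.73503 × 10^8 + 4.92159 × 10^8 ≈ 6.657 × 10^8 mph.

6.657 × 10^8 mph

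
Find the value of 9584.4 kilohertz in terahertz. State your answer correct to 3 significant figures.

9.58 × 10^-6 THz

1 kilohertz = 1.00000 × 10^-9 THz.
Thus 9584.4 × 1.00000 × 10^-9 ≈ 9.58 × 10^-6 THz.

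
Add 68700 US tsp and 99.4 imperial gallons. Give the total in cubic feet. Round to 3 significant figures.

68700 US tsp = 11.9581 ft³ and 99.4 imp gal = 15.9580 ft³.
11.9581 + 15.9580 ≈ 27.9 ft³.

27.9 cubic feet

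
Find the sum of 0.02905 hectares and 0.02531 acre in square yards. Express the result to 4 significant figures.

0.02905 ha = 347.435 yd² and 0.02531 acre = 122.500 yd².
347.435 + 122.500 ≈ 469.9 yd².

469.9 yd²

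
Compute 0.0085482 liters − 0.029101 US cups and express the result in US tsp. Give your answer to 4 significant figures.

0.3374 US tsp

0.0085482 L = 1.73429 US tsp and 0.029101 US cup = 1.39685 US tsp.
1.73429 − 1.39685 ≈ 0.3374 US tsp.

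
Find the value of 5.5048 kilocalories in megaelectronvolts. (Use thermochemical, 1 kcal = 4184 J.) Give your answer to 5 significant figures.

1.4375 × 10^17 megaelectronvolts

1 kilocalorie = 2.611447 × 10^16 MeV.
Then 5.5048 × 2.611447 × 10^16 ≈ 1.4375 × 10^17 MeV.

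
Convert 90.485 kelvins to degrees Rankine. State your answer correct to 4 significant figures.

162.9 degrees Rankine

°R = K × 9/5.
Applying the formula gives 162.9 °R.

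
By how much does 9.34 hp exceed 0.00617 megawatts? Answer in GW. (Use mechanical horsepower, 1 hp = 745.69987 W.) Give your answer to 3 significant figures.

7.95e-7 GW

9.34 hp = 6.96484e-6 GW and 0.00617 MW = 6.17000e-6 GW.
6.96484e-6 − 6.17000e-6 ≈ 7.95e-7 GW.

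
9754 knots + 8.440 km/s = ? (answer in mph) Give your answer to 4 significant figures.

30100 mph

9754 kn = 11224.7 mph and 8.440 km/s = 18879.7 mph.
11224.7 + 18879.7 ≈ 30100 mph.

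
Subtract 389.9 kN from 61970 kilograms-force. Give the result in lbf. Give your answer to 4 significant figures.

48970 lbf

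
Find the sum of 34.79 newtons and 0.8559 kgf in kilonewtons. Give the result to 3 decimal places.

0.043 kilonewtons

34.79 N = 0.0347900 kN and 0.8559 kgf = 0.00839351 kN.
0.0347900 + 0.00839351 ≈ 0.043 kN.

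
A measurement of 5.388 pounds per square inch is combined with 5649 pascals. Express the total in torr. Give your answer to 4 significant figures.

5.388 psi = 278.640 torr and 5649 Pa = 42.3710 torr.
278.640 + 42.3710 ≈ 321.0 torr.

321.0 torr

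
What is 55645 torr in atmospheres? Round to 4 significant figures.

73.22 atm

1 torr = 0.00131579 atm.
So 55645 × 0.00131579 ≈ 73.22 atm.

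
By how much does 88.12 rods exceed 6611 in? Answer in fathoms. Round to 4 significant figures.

150.5 fathom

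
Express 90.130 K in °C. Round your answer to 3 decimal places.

-183.020 °C

K = °C + 273.15.
Applying the formula gives -183.020 °C.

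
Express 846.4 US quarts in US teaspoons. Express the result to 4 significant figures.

1 US quart = 192.000 US tsp.
Thus 846.4 × 192.000 ≈ 162500 US tsp.

162500 US tsp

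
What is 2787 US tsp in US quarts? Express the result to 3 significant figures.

14.5 US qt

1 US teaspoon = 0.00520833 US qt.
Then 2787 × 0.00520833 ≈ 14.5 US qt.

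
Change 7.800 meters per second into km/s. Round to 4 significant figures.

1 meter per second = 0.00100000 kilometers per second.
Thus 7.800 × 0.00100000 ≈ 0.007800 km/s.

0.007800 km/s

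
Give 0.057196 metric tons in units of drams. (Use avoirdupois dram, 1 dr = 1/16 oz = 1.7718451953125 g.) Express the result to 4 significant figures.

1 metric ton = 564383 dr.
So 0.057196 × 564383 ≈ 32280 dr.

32280 dr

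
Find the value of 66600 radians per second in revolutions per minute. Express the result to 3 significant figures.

636000 revolutions per minute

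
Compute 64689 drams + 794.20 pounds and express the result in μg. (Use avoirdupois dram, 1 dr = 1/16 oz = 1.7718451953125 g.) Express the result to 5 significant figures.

64689 dr = 1.14619e+11 μg and 794.20 lb = 3.60243e+11 μg.
1.14619e+11 + 3.60243e+11 ≈ 4.7486e+11 μg.

4.7486e+11 μg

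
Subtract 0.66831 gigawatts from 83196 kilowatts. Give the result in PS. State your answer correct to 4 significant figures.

-795500 metric horsepower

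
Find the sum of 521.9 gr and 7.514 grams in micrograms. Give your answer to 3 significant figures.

4.13 × 10^7 micrograms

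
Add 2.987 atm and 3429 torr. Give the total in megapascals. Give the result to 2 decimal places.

0.76 MPa

2.987 atm = 0.302658 MPa and 3429 torr = 0.457162 MPa.
0.302658 + 0.457162 ≈ 0.76 MPa.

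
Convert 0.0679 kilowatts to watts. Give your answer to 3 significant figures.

1 kilowatt = 1000.00 W.
Then 0.0679 × 1000.00 ≈ 67.9 W.

67.9 W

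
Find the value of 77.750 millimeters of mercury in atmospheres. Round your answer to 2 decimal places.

1 mmHg = 0.00131579 atm.
So 77.750 × 0.00131579 ≈ 0.10 atm.

0.10 atm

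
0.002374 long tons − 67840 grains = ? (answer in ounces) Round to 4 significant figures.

0.002374 long ton = 85.0842 oz and 67840 gr = 155.063 oz.
85.0842 − 155.063 ≈ -69.98 oz.

-69.98 oz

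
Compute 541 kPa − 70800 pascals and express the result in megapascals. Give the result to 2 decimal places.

0.47 megapascals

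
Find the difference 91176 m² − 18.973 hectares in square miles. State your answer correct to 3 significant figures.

-0.0381 mi²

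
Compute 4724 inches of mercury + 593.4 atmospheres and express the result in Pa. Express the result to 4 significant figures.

7.612e+7 Pa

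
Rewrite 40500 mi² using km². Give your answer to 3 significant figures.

1 square mile = 2.58999 square kilometers.
Thus 40500 × 2.58999 ≈ 105000 km².

105000 km²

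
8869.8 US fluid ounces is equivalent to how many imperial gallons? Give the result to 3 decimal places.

1 US fluid ounce = 0.00650527 imp gal.
So 8869.8 × 0.00650527 ≈ 57.700 imp gal.

57.700 imp gal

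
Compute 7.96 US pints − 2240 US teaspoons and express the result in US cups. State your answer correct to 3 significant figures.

-30.7 US cups

7.96 US pt = 15.9200 US cup and 2240 US tsp = 46.6667 US cup.
15.9200 − 46.6667 ≈ -30.7 US cup.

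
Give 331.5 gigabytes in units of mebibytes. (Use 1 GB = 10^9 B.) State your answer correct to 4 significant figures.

316100 mebibytes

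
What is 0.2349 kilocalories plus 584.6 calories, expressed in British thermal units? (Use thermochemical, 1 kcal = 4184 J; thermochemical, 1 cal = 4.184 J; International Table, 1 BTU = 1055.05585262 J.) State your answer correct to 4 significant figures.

0.2349 kcal = 0.931535 BTU and 584.6 cal = 2.31833 BTU.
0.931535 + 2.31833 ≈ 3.250 BTU.

3.250 BTU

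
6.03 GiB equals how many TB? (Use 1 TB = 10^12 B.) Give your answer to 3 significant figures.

0.00647 terabytes

1 gibibyte = 0.00107374 TB.
Then 6.03 × 0.00107374 ≈ 0.00647 TB.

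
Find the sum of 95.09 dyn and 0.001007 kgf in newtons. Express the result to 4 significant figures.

95.09 dyn = 0.000950900 N and 0.001007 kgf = 0.00987530 N.
0.000950900 + 0.00987530 ≈ 0.01083 N.

0.01083 N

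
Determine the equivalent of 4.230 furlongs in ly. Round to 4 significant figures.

1 furlong = 2.12635 × 10^-14 light-years.
4.230 × 2.12635 × 10^-14 ≈ 8.994 × 10^-14 ly.

8.994 × 10^-14 light-years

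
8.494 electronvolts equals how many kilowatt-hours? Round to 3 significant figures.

3.78 × 10^-25 kWh

1 electronvolt = 4.45049 × 10^-26 kWh.
8.494 × 4.45049 × 10^-26 ≈ 3.78 × 10^-25 kWh.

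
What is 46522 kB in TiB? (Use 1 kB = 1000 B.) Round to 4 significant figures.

1 kB = 9.09495e-10 TiB.
46522 × 9.09495e-10 ≈ 4.231e-5 TiB.

4.231e-5 tebibytes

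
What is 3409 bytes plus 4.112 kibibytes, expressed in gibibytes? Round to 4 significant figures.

7.096 × 10^-6 GiB

3409 B = 3.17488 × 10^-6 GiB and 4.112 KiB = 3.92151 × 10^-6 GiB.
3.17488 × 10^-6 + 3.92151 × 10^-6 ≈ 7.096 × 10^-6 GiB.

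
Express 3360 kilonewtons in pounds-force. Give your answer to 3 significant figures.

1 kN = 224.809 lbf.
So 3360 × 224.809 ≈ 755000 lbf.

755000 lbf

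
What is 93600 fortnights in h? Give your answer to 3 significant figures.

3.14e+7 hours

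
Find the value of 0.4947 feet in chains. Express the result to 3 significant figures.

0.00750 chains

1 ft = 0.0151515 chain.
Thus 0.4947 × 0.0151515 ≈ 0.00750 chain.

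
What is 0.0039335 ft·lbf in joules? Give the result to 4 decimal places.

0.0053 joules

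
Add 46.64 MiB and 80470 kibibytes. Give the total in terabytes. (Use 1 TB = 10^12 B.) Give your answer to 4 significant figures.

0.0001313 TB

46.64 MiB = 4.89056e-5 TB and 80470 KiB = 8.24013e-5 TB.
4.89056e-5 + 8.24013e-5 ≈ 0.0001313 TB.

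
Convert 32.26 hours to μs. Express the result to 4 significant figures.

1 h = 3.60000e+9 microseconds.
32.26 × 3.60000e+9 ≈ 1.161e+11 μs.

1.161e+11 microseconds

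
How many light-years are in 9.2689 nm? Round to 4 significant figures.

9.797 × 10^-25 ly

1 nanometer = 1.05700 × 10^-25 ly.
Then 9.2689 × 1.05700 × 10^-25 ≈ 9.797 × 10^-25 ly.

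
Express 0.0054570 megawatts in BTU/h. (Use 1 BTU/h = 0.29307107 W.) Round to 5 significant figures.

1 MW = 3.41214 × 10^6 BTU per hour.
0.0054570 × 3.41214 × 10^6 ≈ 18620 BTU/h.

18620 BTU/h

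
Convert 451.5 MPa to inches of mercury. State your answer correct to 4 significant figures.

1 MPa = 295.300 inches of mercury.
So 451.5 × 295.300 ≈ 133300 inHg.

133300 inHg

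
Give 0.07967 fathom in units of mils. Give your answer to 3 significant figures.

5740 mils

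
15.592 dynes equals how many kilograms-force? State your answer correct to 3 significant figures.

1 dyne = 1.01972e-6 kgf.
15.592 × 1.01972e-6 ≈ 1.59e-5 kgf.

1.59e-5 kgf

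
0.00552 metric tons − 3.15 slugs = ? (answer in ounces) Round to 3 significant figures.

-1430 ounces

0.00552 t = 194.712 oz and 3.15 slug = 1621.57 oz.
194.712 − 1621.57 ≈ -1430 oz.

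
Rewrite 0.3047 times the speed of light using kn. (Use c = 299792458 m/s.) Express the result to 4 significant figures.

1 speed of light = 5.82750e+8 kn.
0.3047 × 5.82750e+8 ≈ 1.776e+8 kn.

1.776e+8 knots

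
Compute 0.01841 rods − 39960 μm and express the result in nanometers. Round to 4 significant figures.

5.263e+7 nm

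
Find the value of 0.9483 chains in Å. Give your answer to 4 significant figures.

1 chain = 2.01168 × 10^11 angstroms.
So 0.9483 × 2.01168 × 10^11 ≈ 1.908 × 10^11 Å.

1.908 × 10^11 Å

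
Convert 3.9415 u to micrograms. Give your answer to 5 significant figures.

6.5450e-18 μg

1 u = 1.66054e-18 μg.
So 3.9415 × 1.66054e-18 ≈ 6.5450e-18 μg.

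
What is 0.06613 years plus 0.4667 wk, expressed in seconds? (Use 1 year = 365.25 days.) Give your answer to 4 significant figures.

0.06613 yr = 2.08690 × 10^6 s and 0.4667 wk = 282260 s.
2.08690 × 10^6 + 282260 ≈ 2.369 × 10^6 s.

2.369 × 10^6 s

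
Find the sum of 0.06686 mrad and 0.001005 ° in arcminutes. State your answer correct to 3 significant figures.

0.290 arcminutes

0.06686 mrad = 0.229848 arcmin and 0.001005 ° = 0.0603000 arcmin.
0.229848 + 0.0603000 ≈ 0.290 arcmin.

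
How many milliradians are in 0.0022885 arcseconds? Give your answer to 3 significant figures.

1 arcsecond = 0.00484814 milliradians.
So 0.0022885 × 0.00484814 ≈ 1.11 × 10^-5 mrad.

1.11 × 10^-5 milliradians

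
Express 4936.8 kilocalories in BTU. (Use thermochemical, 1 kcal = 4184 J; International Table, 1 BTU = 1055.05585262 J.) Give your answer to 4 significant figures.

19580 British thermal units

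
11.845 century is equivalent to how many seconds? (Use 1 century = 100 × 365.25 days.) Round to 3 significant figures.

1 century = 3.15576e+9 s.
Thus 11.845 × 3.15576e+9 ≈ 3.74e+10 s.

3.74e+10 seconds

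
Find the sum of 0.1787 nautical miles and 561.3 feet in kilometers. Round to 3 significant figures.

0.1787 nmi = 0.330952 km and 561.3 ft = 0.171084 km.
0.330952 + 0.171084 ≈ 0.502 km.

0.502 km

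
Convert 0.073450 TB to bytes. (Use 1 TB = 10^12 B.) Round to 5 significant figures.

7.3450e+10 bytes

1 terabyte = 1.00000e+12 B.
0.073450 × 1.00000e+12 ≈ 7.3450e+10 B.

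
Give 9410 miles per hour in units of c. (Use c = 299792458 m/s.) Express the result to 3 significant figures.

1 mile per hour = 1.49116 × 10^-9 c.
9410 × 1.49116 × 10^-9 ≈ 1.40 × 10^-5 c.

1.40 × 10^-5 c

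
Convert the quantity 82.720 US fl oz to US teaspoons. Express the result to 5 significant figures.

1 US fluid ounce = 6.00000 US teaspoons.
82.720 × 6.00000 ≈ 496.32 US tsp.

496.32 US tsp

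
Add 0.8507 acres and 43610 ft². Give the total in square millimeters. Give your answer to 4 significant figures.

7.494 × 10^9 mm²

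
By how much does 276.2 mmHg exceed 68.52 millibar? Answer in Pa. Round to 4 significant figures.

29970 Pa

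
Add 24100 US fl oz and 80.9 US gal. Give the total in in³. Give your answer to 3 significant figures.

62200 in³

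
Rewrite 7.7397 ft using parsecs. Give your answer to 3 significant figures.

7.65e-17 pc

1 ft = 9.87790e-18 parsecs.
So 7.7397 × 9.87790e-18 ≈ 7.65e-17 pc.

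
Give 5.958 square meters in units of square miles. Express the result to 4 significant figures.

2.300e-6 square miles

1 square meter = 3.86102e-7 mi².
So 5.958 × 3.86102e-7 ≈ 2.300e-6 mi².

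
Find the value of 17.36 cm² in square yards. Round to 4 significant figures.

0.002076 yd²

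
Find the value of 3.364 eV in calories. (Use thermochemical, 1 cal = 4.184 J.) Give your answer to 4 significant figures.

1.288e-19 calories

1 eV = 3.82929e-20 calories.
3.364 × 3.82929e-20 ≈ 1.288e-19 cal.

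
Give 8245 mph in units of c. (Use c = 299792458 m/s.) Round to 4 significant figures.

1.229e-5 c

1 mph = 1.49116e-9 times the speed of light.
8245 × 1.49116e-9 ≈ 1.229e-5 c.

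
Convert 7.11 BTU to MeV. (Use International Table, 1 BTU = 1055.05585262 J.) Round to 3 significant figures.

4.68e+16 MeV

1 British thermal unit = 6.58514e+15 MeV.
So 7.11 × 6.58514e+15 ≈ 4.68e+16 MeV.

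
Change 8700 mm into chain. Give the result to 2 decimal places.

0.43 chains

1 millimeter = 4.97097 × 10^-5 chain.
8700 × 4.97097 × 10^-5 ≈ 0.43 chain.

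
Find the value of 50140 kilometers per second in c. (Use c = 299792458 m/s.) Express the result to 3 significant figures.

1 km/s = 3.33564e-6 times the speed of light.
Thus 50140 × 3.33564e-6 ≈ 0.167 c.

0.167 times the speed of light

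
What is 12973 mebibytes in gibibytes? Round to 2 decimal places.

12.67 GiB

1 MiB = 0.0009765625 gibibytes.
Then 12973 × 0.0009765625 ≈ 12.67 GiB.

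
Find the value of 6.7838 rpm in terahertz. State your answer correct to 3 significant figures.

1.13 × 10^-13 THz

1 rpm = 1.66667 × 10^-14 THz.
So 6.7838 × 1.66667 × 10^-14 ≈ 1.13 × 10^-13 THz.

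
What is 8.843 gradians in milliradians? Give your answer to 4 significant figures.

1 grad = 15.7080 mrad.
So 8.843 × 15.7080 ≈ 138.9 mrad.

138.9 mrad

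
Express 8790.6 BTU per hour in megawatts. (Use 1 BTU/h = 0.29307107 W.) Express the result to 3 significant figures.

0.00258 megawatts

1 BTU per hour = 2.93071e-7 MW.
Then 8790.6 × 2.93071e-7 ≈ 0.00258 MW.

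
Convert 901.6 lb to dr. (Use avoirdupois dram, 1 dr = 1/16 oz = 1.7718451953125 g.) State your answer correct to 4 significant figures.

230800 drams

1 pound = 256.000 drams.
Then 901.6 × 256.000 ≈ 230800 dr.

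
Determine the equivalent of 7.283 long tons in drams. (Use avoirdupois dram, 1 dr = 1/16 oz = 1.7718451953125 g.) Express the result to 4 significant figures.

4.176 × 10^6 dr

1 long ton = 573440 drams.
Thus 7.283 × 573440 ≈ 4.176 × 10^6 dr.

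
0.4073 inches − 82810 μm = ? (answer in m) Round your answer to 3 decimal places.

0.4073 in = 0.0103454 m and 82810 μm = 0.0828100 m.
0.0103454 − 0.0828100 ≈ -0.072 m.

-0.072 m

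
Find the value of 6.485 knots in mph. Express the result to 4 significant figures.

1 kn = 1.15078 mph.
Thus 6.485 × 1.15078 ≈ 7.463 mph.

7.463 mph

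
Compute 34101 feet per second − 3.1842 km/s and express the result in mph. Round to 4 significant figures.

34101 ft/s = 23250.7 mph and 3.1842 km/s = 7122.85 mph.
23250.7 − 7122.85 ≈ 16130 mph.

16130 miles per hour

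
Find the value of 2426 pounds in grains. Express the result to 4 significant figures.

1 lb = 7000.00 grains.
Thus 2426 × 7000.00 ≈ 1.698 × 10^7 gr.

1.698 × 10^7 gr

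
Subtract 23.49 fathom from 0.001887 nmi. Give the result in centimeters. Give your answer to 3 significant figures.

0.001887 nmi = 349.472 cm and 23.49 fathom = 4295.85 cm.
349.472 − 4295.85 ≈ -3950 cm.

-3950 cm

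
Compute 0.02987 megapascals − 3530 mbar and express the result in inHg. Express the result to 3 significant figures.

-95.4 inHg

0.02987 MPa = 8.82061 inHg and 3530 mbar = 104.241 inHg.
8.82061 − 104.241 ≈ -95.4 inHg.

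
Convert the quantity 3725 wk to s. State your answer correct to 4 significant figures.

2.253e+9 seconds

1 wk = 604800 s.
Thus 3725 × 604800 ≈ 2.253e+9 s.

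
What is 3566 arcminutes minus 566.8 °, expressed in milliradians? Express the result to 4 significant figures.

-8855 mrad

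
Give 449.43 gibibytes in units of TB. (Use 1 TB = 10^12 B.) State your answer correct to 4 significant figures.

1 gibibyte = 0.00107374 TB.
Thus 449.43 × 0.00107374 ≈ 0.4826 TB.

0.4826 terabytes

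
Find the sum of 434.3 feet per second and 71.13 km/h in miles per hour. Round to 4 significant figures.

434.3 ft/s = 296.114 mph and 71.13 km/h = 44.1981 mph.
296.114 + 44.1981 ≈ 340.3 mph.

340.3 miles per hour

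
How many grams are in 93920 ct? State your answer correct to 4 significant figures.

18780 grams

1 ct = 0.200000 grams.
Thus 93920 × 0.200000 ≈ 18780 g.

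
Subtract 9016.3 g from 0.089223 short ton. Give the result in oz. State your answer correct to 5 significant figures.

0.089223 short ton = 2855.14 oz and 9016.3 g = 318.041 oz.
2855.14 − 318.041 ≈ 2537.1 oz.

2537.1 oz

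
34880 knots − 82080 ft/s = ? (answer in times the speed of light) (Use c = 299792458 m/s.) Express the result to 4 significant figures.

-2.360 × 10^-5 times the speed of light

34880 kn = 5.98541 × 10^-5 c and 82080 ft/s = 8.34510 × 10^-5 c.
5.98541 × 10^-5 − 8.34510 × 10^-5 ≈ -2.360 × 10^-5 c.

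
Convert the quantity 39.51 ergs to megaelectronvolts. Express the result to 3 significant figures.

2.47e+7 MeV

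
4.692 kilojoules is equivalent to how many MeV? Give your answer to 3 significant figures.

1 kilojoule = 6.24151 × 10^15 MeV.
So 4.692 × 6.24151 × 10^15 ≈ 2.93 × 10^16 MeV.

2.93 × 10^16 MeV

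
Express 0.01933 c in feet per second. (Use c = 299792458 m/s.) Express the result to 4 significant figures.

1.901 × 10^7 ft/s

1 speed of light = 9.83571 × 10^8 ft/s.
Thus 0.01933 × 9.83571 × 10^8 ≈ 1.901 × 10^7 ft/s.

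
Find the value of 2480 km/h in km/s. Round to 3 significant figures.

1 kilometer per hour = 0.000277778 km/s.
Then 2480 × 0.000277778 ≈ 0.689 km/s.

0.689 kilometers per second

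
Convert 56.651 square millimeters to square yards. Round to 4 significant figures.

1 square millimeter = 1.19599e-6 square yards.
Then 56.651 × 1.19599e-6 ≈ 6.775e-5 yd².

6.775e-5 yd²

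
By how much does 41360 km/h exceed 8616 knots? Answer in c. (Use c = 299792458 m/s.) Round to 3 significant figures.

2.35 × 10^-5 times the speed of light

41360 km/h = 3.83228 × 10^-5 c and 8616 kn = 1.47851 × 10^-5 c.
3.83228 × 10^-5 − 1.47851 × 10^-5 ≈ 2.35 × 10^-5 c.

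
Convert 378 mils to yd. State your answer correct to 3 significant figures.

0.0105 yd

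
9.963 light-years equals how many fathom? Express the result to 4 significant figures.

1 ly = 5.17319e+15 fathom.
Then 9.963 × 5.17319e+15 ≈ 5.154e+16 fathom.

5.154e+16 fathoms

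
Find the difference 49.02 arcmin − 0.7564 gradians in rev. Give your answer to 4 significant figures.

0.0003784 revolutions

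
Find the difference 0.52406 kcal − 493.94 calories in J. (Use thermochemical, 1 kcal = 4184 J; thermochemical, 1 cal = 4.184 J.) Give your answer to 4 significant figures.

126.0 J

0.52406 kcal = 2192.67 J and 493.94 cal = 2066.64 J.
2192.67 − 2066.64 ≈ 126.0 J.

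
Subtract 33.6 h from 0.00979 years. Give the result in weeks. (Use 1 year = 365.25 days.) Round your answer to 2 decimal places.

0.31 weeks

0.00979 yr = 0.510828 wk and 33.6 h = 0.200000 wk.
0.510828 − 0.200000 ≈ 0.31 wk.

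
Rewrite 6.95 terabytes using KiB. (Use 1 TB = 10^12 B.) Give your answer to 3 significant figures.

6.79 × 10^9 kibibytes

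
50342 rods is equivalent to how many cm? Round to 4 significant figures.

1 rod = 502.920 centimeters.
50342 × 502.920 ≈ 2.532 × 10^7 cm.

2.532 × 10^7 cm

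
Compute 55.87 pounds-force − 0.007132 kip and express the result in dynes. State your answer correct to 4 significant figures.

2.168e+7 dyn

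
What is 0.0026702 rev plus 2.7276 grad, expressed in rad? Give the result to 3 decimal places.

0.060 rad

0.0026702 rev = 0.0167774 rad and 2.7276 grad = 0.0428450 rad.
0.0167774 + 0.0428450 ≈ 0.060 rad.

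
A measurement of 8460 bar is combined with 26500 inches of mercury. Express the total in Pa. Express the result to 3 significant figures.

9.36 × 10^8 Pa

8460 bar = 8.46000 × 10^8 Pa and 26500 inHg = 8.97393 × 10^7 Pa.
8.46000 × 10^8 + 8.97393 × 10^7 ≈ 9.36 × 10^8 Pa.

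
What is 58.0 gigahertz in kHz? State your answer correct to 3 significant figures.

1 GHz = 1.00000 × 10^6 kHz.
58.0 × 1.00000 × 10^6 ≈ 5.80 × 10^7 kHz.

5.80 × 10^7 kilohertz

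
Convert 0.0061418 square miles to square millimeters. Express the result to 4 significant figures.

1 square mile = 2.58999e+12 square millimeters.
0.0061418 × 2.58999e+12 ≈ 1.591e+10 mm².

1.591e+10 square millimeters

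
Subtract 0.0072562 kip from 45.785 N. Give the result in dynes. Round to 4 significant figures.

45.785 N = 4.57850 × 10^6 dyn and 0.0072562 kip = 3.22772 × 10^6 dyn.
4.57850 × 10^6 − 3.22772 × 10^6 ≈ 1.351 × 10^6 dyn.

1.351 × 10^6 dynes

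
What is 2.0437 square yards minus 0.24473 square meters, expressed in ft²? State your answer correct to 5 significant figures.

2.0437 yd² = 18.3933 ft² and 0.24473 m² = 2.63425 ft².
18.3933 − 2.63425 ≈ 15.759 ft².

15.759 ft²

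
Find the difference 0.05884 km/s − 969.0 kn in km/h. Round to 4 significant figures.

-1583 km/h

0.05884 km/s = 211.824 km/h and 969.0 kn = 1794.59 km/h.
211.824 − 1794.59 ≈ -1583 km/h.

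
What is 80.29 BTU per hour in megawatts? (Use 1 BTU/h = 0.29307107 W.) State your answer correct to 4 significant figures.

2.353 × 10^-5 megawatts

1 BTU/h = 2.93071 × 10^-7 MW.
So 80.29 × 2.93071 × 10^-7 ≈ 2.353 × 10^-5 MW.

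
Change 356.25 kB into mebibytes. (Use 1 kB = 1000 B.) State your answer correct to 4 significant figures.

1 kB = 0.000953674 MiB.
So 356.25 × 0.000953674 ≈ 0.3397 MiB.

0.3397 mebibytes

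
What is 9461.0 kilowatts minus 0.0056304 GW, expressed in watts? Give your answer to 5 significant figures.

3.8306e+6 watts

9461.0 kW = 9.46100e+6 W and 0.0056304 GW = 5.63040e+6 W.
9.46100e+6 − 5.63040e+6 ≈ 3.8306e+6 W.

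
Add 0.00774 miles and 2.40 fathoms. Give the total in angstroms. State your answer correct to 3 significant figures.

1.68 × 10^11 Å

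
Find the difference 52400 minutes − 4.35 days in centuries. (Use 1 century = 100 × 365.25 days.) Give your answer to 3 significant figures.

52400 min = 0.000996273 century and 4.35 d = 0.000119097 century.
0.000996273 − 0.000119097 ≈ 0.000877 century.

0.000877 centuries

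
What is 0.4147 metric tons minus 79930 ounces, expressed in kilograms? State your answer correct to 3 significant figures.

-1850 kg

0.4147 t = 414.700 kg and 79930 oz = 2265.98 kg.
414.700 − 2265.98 ≈ -1850 kg.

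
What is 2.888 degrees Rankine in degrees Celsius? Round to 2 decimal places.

°R = (°C + 273.15) × 9/5.
Applying the formula gives -271.55 °C.

-271.55 °C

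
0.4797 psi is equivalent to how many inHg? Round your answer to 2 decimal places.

1 psi = 2.03602 inHg.
0.4797 × 2.03602 ≈ 0.98 inHg.

0.98 inHg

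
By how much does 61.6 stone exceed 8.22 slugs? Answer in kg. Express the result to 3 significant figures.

271 kilograms

61.6 st = 391.178 kg and 8.22 slug = 119.962 kg.
391.178 − 119.962 ≈ 271 kg.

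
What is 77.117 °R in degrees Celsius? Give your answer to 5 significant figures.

-230.31 °C

°R = (°C + 273.15) × 9/5.
Applying the formula gives -230.31 °C.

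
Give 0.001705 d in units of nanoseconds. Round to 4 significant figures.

1.473e+11 ns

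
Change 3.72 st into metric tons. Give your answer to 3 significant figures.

0.0236 t

1 st = 0.00635029 metric tons.
3.72 × 0.00635029 ≈ 0.0236 t.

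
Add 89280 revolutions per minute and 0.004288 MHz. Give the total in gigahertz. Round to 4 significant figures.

5.776e-6 GHz

89280 rpm = 1.48800e-6 GHz and 0.004288 MHz = 4.28800e-6 GHz.
1.48800e-6 + 4.28800e-6 ≈ 5.776e-6 GHz.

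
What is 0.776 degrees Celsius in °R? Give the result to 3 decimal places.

493.067 degrees Rankine

°R = (°C + 273.15) × 9/5.
Applying the formula gives 493.067 °R.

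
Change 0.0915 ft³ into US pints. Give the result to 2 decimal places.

5.48 US pt

1 ft³ = 59.8442 US pints.
0.0915 × 59.8442 ≈ 5.48 US pt.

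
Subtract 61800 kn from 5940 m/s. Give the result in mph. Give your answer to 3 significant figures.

-57800 miles per hour

5940 m/s = 13287.4 mph and 61800 kn = 71118.2 mph.
13287.4 − 71118.2 ≈ -57800 mph.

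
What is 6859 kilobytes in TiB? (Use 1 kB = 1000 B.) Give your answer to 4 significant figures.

1 kB = 9.09495e-10 TiB.
Then 6859 × 9.09495e-10 ≈ 6.238e-6 TiB.

6.238e-6 TiB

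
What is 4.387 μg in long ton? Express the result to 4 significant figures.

4.318 × 10^-12 long ton

1 microgram = 9.84207 × 10^-13 long ton.
4.387 × 9.84207 × 10^-13 ≈ 4.318 × 10^-12 long ton.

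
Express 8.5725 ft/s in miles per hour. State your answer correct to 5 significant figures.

5.8449 mph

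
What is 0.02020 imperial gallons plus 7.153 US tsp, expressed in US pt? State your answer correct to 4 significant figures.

0.2686 US pt

0.02020 imp gal = 0.194074 US pt and 7.153 US tsp = 0.0745104 US pt.
0.194074 + 0.0745104 ≈ 0.2686 US pt.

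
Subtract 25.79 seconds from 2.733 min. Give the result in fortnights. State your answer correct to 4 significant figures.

0.0001142 fortnight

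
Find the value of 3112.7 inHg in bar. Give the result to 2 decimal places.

1 inHg = 0.0338639 bar.
3112.7 × 0.0338639 ≈ 105.41 bar.

105.41 bar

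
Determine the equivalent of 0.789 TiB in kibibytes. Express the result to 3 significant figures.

8.47e+8 KiB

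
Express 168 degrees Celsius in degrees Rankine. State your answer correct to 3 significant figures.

794 degrees Rankine

°R = (°C + 273.15) × 9/5.
Applying the formula gives 794 °R.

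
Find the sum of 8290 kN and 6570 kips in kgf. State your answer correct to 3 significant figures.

3.83 × 10^6 kgf

8290 kN = 845345 kgf and 6570 kip = 2.98010 × 10^6 kgf.
845345 + 2.98010 × 10^6 ≈ 3.83 × 10^6 kgf.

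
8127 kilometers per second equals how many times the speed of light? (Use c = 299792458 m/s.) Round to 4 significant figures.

1 km/s = 3.33564e-6 c.
Thus 8127 × 3.33564e-6 ≈ 0.02711 c.

0.02711 times the speed of light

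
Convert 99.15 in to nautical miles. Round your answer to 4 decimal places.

0.0014 nmi

1 inch = 1.37149e-5 nmi.
Thus 99.15 × 1.37149e-5 ≈ 0.0014 nmi.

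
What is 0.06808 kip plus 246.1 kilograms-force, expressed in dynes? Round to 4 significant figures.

2.716e+8 dyn

0.06808 kip = 3.02835e+7 dyn and 246.1 kgf = 2.41342e+8 dyn.
3.02835e+7 + 2.41342e+8 ≈ 2.716e+8 dyn.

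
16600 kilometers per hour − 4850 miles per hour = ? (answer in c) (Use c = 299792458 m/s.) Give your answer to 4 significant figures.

8.149e-6 times the speed of light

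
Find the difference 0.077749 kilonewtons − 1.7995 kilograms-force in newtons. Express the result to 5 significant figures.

0.077749 kN = 77.7490 N and 1.7995 kgf = 17.6471 N.
77.7490 − 17.6471 ≈ 60.102 N.

60.102 newtons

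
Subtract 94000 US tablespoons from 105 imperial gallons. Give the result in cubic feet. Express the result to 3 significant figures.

105 imp gal = 16.8571 ft³ and 94000 US tbsp = 49.0858 ft³.
16.8571 − 49.0858 ≈ -32.2 ft³.

-32.2 cubic feet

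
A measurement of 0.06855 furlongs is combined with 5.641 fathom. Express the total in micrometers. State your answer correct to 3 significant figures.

0.06855 furlong = 1.37901e+7 μm and 5.641 fathom = 1.03163e+7 μm.
1.37901e+7 + 1.03163e+7 ≈ 2.41e+7 μm.

2.41e+7 μm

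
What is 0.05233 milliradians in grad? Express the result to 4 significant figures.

0.003331 gradians

1 milliradian = 0.0636620 grad.
Thus 0.05233 × 0.0636620 ≈ 0.003331 grad.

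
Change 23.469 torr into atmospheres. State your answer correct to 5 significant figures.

0.030880 atmospheres

1 torr = 0.00131579 atm.
So 23.469 × 0.00131579 ≈ 0.030880 atm.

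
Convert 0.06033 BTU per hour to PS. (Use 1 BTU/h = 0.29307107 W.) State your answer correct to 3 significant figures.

1 BTU/h = 0.000398466 metric horsepower.
Then 0.06033 × 0.000398466 ≈ 2.40e-5 PS.

2.40e-5 metric horsepower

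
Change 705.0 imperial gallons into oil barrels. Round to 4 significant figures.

1 imp gal = 0.0285940 oil barrels.
705.0 × 0.0285940 ≈ 20.16 bbl.

20.16 oil barrels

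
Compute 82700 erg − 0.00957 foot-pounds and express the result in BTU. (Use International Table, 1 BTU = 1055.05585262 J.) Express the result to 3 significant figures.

82700 erg = 7.83845 × 10^-6 BTU and 0.00957 ft·lbf = 1.22981 × 10^-5 BTU.
7.83845 × 10^-6 − 1.22981 × 10^-5 ≈ -4.46 × 10^-6 BTU.

-4.46 × 10^-6 BTU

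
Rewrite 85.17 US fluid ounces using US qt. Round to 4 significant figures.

2.662 US quarts

1 US fl oz = 0.0312500 US qt.
Then 85.17 × 0.0312500 ≈ 2.662 US qt.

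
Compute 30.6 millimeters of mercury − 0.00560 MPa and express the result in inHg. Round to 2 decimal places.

-0.45 inHg

30.6 mmHg = 1.20472 inHg and 0.00560 MPa = 1.65368 inHg.
1.20472 − 1.65368 ≈ -0.45 inHg.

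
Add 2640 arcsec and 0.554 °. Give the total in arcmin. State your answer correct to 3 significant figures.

77.2 arcminutes

2640 arcsec = 44.0000 arcmin and 0.554 ° = 33.2400 arcmin.
44.0000 + 33.2400 ≈ 77.2 arcmin.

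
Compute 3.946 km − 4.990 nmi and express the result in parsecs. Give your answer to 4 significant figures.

3.946 km = 1.27881e-13 pc and 4.990 nmi = 2.99496e-13 pc.
1.27881e-13 − 2.99496e-13 ≈ -1.716e-13 pc.

-1.716e-13 pc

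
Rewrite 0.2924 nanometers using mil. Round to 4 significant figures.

1 nanometer = 3.93701e-5 mils.
Then 0.2924 × 3.93701e-5 ≈ 1.151e-5 mil.

1.151e-5 mil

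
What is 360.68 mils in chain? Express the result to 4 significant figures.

1 mil = 1.26263e-6 chains.
Then 360.68 × 1.26263e-6 ≈ 0.0004554 chain.

0.0004554 chain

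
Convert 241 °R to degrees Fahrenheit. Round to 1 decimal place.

-218.7 °F

°R = °F + 459.67.
Applying the formula gives -218.7 °F.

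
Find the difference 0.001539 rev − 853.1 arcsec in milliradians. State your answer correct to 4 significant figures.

5.534 milliradians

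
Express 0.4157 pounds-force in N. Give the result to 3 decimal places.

1 lbf = 4.44822 N.
Then 0.4157 × 4.44822 ≈ 1.849 N.

1.849 newtons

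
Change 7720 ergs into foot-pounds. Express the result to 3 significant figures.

0.000569 foot-pounds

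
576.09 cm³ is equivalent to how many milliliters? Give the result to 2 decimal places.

1 cm³ = 1.00000 milliliters.
Thus 576.09 × 1.00000 ≈ 576.09 mL.

576.09 milliliters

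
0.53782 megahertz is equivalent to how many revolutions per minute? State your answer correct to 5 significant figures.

3.2269 × 10^7 rpm

1 MHz = 6.00000 × 10^7 rpm.
Thus 0.53782 × 6.00000 × 10^7 ≈ 3.2269 × 10^7 rpm.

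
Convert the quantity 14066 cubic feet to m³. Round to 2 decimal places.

1 ft³ = 0.0283168 cubic meters.
14066 × 0.0283168 ≈ 398.30 m³.

398.30 cubic meters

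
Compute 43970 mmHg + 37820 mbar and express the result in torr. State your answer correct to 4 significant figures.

72340 torr

43970 mmHg = 43970.0 torr and 37820 mbar = 28367.3 torr.
43970.0 + 28367.3 ≈ 72340 torr.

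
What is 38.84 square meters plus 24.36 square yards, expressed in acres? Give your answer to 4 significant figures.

38.84 m² = 0.00959757 acre and 24.36 yd² = 0.00503306 acre.
0.00959757 + 0.00503306 ≈ 0.01463 acre.

0.01463 acres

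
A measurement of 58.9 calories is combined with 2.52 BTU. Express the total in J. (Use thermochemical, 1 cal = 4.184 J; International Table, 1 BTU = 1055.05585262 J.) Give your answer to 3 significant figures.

58.9 cal = 246.438 J and 2.52 BTU = 2658.74 J.
246.438 + 2658.74 ≈ 2910 J.

2910 J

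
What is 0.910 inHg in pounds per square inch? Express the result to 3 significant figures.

0.447 psi

1 inHg = 0.491154 psi.
So 0.910 × 0.491154 ≈ 0.447 psi.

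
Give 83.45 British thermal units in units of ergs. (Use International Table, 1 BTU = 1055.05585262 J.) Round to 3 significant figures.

1 BTU = 1.05506e+10 ergs.
83.45 × 1.05506e+10 ≈ 8.80e+11 erg.

8.80e+11 erg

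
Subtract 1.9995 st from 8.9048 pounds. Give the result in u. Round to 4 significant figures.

-5.214e+27 u

8.9048 lb = 2.43243e+27 u and 1.9995 st = 7.64656e+27 u.
2.43243e+27 − 7.64656e+27 ≈ -5.214e+27 u.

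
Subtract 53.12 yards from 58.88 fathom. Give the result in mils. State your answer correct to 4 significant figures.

58.88 fathom = 4.23936 × 10^6 mil and 53.12 yd = 1.91232 × 10^6 mil.
4.23936 × 10^6 − 1.91232 × 10^6 ≈ 2.327 × 10^6 mil.

2.327 × 10^6 mil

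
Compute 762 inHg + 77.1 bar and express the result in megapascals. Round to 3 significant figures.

762 inHg = 2.58043 MPa and 77.1 bar = 7.71000 MPa.
2.58043 + 7.71000 ≈ 10.3 MPa.

10.3 MPa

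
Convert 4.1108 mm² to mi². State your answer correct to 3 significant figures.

1 mm² = 3.86102e-13 mi².
So 4.1108 × 3.86102e-13 ≈ 1.59e-12 mi².

1.59e-12 square miles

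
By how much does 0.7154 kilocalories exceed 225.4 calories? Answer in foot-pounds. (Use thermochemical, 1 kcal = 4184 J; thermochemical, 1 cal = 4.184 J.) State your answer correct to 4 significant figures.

0.7154 kcal = 2207.70 ft·lbf and 225.4 cal = 695.575 ft·lbf.
2207.70 − 695.575 ≈ 1512 ft·lbf.

1512 foot-pounds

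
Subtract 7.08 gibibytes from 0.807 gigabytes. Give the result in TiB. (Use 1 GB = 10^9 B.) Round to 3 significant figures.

-0.00618 TiB

0.807 GB = 0.000733962 TiB and 7.08 GiB = 0.00691406 TiB.
0.000733962 − 0.00691406 ≈ -0.00618 TiB.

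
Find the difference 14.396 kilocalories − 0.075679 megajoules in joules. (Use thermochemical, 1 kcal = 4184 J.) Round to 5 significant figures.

-15446 J

14.396 kcal = 60232.9 J and 0.075679 MJ = 75679.0 J.
60232.9 − 75679.0 ≈ -15446 J.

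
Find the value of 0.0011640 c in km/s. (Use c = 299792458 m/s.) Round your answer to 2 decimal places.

348.96 km/s

1 speed of light = 299792 km/s.
So 0.0011640 × 299792 ≈ 348.96 km/s.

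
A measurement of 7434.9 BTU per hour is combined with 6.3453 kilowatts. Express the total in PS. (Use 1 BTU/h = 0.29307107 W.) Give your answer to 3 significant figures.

11.6 PS

7434.9 BTU/h = 2.96255 PS and 6.3453 kW = 8.62721 PS.
2.96255 + 8.62721 ≈ 11.6 PS.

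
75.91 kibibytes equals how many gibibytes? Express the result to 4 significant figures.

1 kibibyte = 9.53674e-7 GiB.
75.91 × 9.53674e-7 ≈ 7.239e-5 GiB.

7.239e-5 GiB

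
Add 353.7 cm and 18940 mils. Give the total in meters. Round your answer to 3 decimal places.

4.018 meters

353.7 cm = 3.53700 m and 18940 mil = 0.481076 m.
3.53700 + 0.481076 ≈ 4.018 m.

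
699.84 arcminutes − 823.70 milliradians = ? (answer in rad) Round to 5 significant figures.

-0.62012 rad

699.84 arcmin = 0.2035752 rad and 823.70 mrad = 0.8237000 rad.
0.2035752 − 0.8237000 ≈ -0.62012 rad.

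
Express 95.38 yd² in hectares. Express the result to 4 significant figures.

1 square yard = 8.36127 × 10^-5 ha.
So 95.38 × 8.36127 × 10^-5 ≈ 0.007975 ha.

0.007975 ha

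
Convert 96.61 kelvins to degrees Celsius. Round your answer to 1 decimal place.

K = °C + 273.15.
Applying the formula gives -176.5 °C.

-176.5 degrees Celsius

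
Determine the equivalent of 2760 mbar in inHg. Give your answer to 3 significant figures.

81.5 inHg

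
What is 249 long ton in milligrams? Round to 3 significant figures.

2.53 × 10^11 mg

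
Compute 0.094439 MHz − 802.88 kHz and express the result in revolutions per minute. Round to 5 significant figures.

-4.2506 × 10^7 revolutions per minute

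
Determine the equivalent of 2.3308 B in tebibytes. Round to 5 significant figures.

2.1199 × 10^-12 tebibytes

1 byte = 9.09495 × 10^-13 tebibytes.
So 2.3308 × 9.09495 × 10^-13 ≈ 2.1199 × 10^-12 TiB.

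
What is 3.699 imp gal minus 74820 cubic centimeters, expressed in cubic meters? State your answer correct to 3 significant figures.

-0.0580 cubic meters

3.699 imp gal = 0.0168160 m³ and 74820 cm³ = 0.0748200 m³.
0.0168160 − 0.0748200 ≈ -0.0580 m³.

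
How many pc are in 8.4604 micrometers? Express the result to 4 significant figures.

1 micrometer = 3.24078e-23 pc.
8.4604 × 3.24078e-23 ≈ 2.742e-22 pc.

2.742e-22 pc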